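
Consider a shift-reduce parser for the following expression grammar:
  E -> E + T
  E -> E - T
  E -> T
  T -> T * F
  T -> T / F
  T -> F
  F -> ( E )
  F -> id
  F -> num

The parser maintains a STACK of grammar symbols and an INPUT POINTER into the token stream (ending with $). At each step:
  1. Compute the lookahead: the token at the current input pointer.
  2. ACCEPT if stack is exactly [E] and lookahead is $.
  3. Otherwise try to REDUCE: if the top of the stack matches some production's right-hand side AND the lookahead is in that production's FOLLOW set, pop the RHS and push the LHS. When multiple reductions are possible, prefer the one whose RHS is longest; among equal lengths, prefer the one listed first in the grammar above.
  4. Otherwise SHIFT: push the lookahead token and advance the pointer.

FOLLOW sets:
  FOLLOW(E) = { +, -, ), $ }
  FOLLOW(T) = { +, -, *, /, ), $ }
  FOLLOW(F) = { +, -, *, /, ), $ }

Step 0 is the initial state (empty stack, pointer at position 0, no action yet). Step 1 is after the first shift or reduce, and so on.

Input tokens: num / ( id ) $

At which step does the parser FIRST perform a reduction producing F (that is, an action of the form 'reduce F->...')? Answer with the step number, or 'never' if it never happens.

Step 1: shift num. Stack=[num] ptr=1 lookahead=/ remaining=[/ ( id ) $]
Step 2: reduce F->num. Stack=[F] ptr=1 lookahead=/ remaining=[/ ( id ) $]

Answer: 2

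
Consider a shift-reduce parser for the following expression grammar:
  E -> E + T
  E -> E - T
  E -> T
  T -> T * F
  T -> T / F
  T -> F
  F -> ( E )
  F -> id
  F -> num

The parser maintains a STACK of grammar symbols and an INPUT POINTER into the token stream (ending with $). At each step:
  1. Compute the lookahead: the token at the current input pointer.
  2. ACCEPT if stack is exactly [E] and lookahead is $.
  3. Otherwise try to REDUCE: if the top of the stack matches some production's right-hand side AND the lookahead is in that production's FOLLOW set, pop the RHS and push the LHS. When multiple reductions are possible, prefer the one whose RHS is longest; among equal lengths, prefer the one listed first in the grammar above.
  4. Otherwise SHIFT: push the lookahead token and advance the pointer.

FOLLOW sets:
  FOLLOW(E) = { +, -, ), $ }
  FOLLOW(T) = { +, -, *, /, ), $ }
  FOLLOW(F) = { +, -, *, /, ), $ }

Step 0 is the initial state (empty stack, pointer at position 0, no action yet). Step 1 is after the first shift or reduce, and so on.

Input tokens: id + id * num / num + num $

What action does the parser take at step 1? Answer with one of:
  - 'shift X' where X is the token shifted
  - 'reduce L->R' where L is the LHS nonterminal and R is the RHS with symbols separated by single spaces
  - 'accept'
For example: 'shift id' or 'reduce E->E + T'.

Answer: shift id

Derivation:
Step 1: shift id. Stack=[id] ptr=1 lookahead=+ remaining=[+ id * num / num + num $]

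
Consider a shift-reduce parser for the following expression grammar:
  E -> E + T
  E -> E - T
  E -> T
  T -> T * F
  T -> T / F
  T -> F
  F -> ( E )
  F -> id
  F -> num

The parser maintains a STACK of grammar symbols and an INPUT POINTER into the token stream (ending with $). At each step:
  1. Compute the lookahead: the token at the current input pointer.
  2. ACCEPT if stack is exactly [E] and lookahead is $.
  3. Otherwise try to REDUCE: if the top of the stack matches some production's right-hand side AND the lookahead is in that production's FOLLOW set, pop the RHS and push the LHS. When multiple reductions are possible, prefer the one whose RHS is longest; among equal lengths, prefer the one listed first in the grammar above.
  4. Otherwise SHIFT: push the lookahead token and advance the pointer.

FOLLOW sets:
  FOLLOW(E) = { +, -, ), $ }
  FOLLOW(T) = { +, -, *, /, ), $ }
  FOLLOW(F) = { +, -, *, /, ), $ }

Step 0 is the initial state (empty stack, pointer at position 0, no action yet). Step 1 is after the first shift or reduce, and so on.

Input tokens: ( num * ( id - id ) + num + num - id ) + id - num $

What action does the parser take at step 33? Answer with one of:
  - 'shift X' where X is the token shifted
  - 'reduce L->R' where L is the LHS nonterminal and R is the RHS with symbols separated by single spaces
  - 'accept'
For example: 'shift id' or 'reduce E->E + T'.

Step 1: shift (. Stack=[(] ptr=1 lookahead=num remaining=[num * ( id - id ) + num + num - id ) + id - num $]
Step 2: shift num. Stack=[( num] ptr=2 lookahead=* remaining=[* ( id - id ) + num + num - id ) + id - num $]
Step 3: reduce F->num. Stack=[( F] ptr=2 lookahead=* remaining=[* ( id - id ) + num + num - id ) + id - num $]
Step 4: reduce T->F. Stack=[( T] ptr=2 lookahead=* remaining=[* ( id - id ) + num + num - id ) + id - num $]
Step 5: shift *. Stack=[( T *] ptr=3 lookahead=( remaining=[( id - id ) + num + num - id ) + id - num $]
Step 6: shift (. Stack=[( T * (] ptr=4 lookahead=id remaining=[id - id ) + num + num - id ) + id - num $]
Step 7: shift id. Stack=[( T * ( id] ptr=5 lookahead=- remaining=[- id ) + num + num - id ) + id - num $]
Step 8: reduce F->id. Stack=[( T * ( F] ptr=5 lookahead=- remaining=[- id ) + num + num - id ) + id - num $]
Step 9: reduce T->F. Stack=[( T * ( T] ptr=5 lookahead=- remaining=[- id ) + num + num - id ) + id - num $]
Step 10: reduce E->T. Stack=[( T * ( E] ptr=5 lookahead=- remaining=[- id ) + num + num - id ) + id - num $]
Step 11: shift -. Stack=[( T * ( E -] ptr=6 lookahead=id remaining=[id ) + num + num - id ) + id - num $]
Step 12: shift id. Stack=[( T * ( E - id] ptr=7 lookahead=) remaining=[) + num + num - id ) + id - num $]
Step 13: reduce F->id. Stack=[( T * ( E - F] ptr=7 lookahead=) remaining=[) + num + num - id ) + id - num $]
Step 14: reduce T->F. Stack=[( T * ( E - T] ptr=7 lookahead=) remaining=[) + num + num - id ) + id - num $]
Step 15: reduce E->E - T. Stack=[( T * ( E] ptr=7 lookahead=) remaining=[) + num + num - id ) + id - num $]
Step 16: shift ). Stack=[( T * ( E )] ptr=8 lookahead=+ remaining=[+ num + num - id ) + id - num $]
Step 17: reduce F->( E ). Stack=[( T * F] ptr=8 lookahead=+ remaining=[+ num + num - id ) + id - num $]
Step 18: reduce T->T * F. Stack=[( T] ptr=8 lookahead=+ remaining=[+ num + num - id ) + id - num $]
Step 19: reduce E->T. Stack=[( E] ptr=8 lookahead=+ remaining=[+ num + num - id ) + id - num $]
Step 20: shift +. Stack=[( E +] ptr=9 lookahead=num remaining=[num + num - id ) + id - num $]
Step 21: shift num. Stack=[( E + num] ptr=10 lookahead=+ remaining=[+ num - id ) + id - num $]
Step 22: reduce F->num. Stack=[( E + F] ptr=10 lookahead=+ remaining=[+ num - id ) + id - num $]
Step 23: reduce T->F. Stack=[( E + T] ptr=10 lookahead=+ remaining=[+ num - id ) + id - num $]
Step 24: reduce E->E + T. Stack=[( E] ptr=10 lookahead=+ remaining=[+ num - id ) + id - num $]
Step 25: shift +. Stack=[( E +] ptr=11 lookahead=num remaining=[num - id ) + id - num $]
Step 26: shift num. Stack=[( E + num] ptr=12 lookahead=- remaining=[- id ) + id - num $]
Step 27: reduce F->num. Stack=[( E + F] ptr=12 lookahead=- remaining=[- id ) + id - num $]
Step 28: reduce T->F. Stack=[( E + T] ptr=12 lookahead=- remaining=[- id ) + id - num $]
Step 29: reduce E->E + T. Stack=[( E] ptr=12 lookahead=- remaining=[- id ) + id - num $]
Step 30: shift -. Stack=[( E -] ptr=13 lookahead=id remaining=[id ) + id - num $]
Step 31: shift id. Stack=[( E - id] ptr=14 lookahead=) remaining=[) + id - num $]
Step 32: reduce F->id. Stack=[( E - F] ptr=14 lookahead=) remaining=[) + id - num $]
Step 33: reduce T->F. Stack=[( E - T] ptr=14 lookahead=) remaining=[) + id - num $]

Answer: reduce T->F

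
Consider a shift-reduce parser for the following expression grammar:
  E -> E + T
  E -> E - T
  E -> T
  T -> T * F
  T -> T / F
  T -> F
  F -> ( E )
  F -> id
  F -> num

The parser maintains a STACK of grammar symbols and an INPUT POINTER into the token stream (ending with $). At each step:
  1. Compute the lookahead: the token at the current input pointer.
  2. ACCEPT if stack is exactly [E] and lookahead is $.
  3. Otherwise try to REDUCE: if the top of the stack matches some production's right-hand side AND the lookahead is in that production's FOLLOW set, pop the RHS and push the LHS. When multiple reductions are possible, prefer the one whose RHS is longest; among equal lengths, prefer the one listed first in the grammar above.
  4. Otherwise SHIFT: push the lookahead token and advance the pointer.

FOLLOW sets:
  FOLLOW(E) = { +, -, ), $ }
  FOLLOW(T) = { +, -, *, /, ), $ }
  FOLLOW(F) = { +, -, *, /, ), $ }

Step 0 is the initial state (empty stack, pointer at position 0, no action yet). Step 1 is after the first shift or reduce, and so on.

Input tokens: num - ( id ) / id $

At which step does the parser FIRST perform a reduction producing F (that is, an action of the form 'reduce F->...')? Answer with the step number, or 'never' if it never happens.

Answer: 2

Derivation:
Step 1: shift num. Stack=[num] ptr=1 lookahead=- remaining=[- ( id ) / id $]
Step 2: reduce F->num. Stack=[F] ptr=1 lookahead=- remaining=[- ( id ) / id $]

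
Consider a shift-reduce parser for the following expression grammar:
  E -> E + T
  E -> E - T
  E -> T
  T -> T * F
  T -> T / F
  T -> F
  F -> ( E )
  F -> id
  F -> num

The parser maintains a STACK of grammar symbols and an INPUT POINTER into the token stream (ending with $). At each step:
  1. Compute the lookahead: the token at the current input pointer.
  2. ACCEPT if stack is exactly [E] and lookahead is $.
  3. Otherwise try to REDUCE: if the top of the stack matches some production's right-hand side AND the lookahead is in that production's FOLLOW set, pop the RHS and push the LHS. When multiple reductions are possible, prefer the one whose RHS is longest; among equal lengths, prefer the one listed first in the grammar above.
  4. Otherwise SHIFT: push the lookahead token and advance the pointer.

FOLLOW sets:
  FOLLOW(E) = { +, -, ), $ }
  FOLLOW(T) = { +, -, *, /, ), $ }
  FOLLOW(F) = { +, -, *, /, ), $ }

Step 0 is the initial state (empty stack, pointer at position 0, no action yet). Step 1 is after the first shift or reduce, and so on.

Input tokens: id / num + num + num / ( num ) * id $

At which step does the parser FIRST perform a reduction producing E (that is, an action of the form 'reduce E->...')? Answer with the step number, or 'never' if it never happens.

Answer: 8

Derivation:
Step 1: shift id. Stack=[id] ptr=1 lookahead=/ remaining=[/ num + num + num / ( num ) * id $]
Step 2: reduce F->id. Stack=[F] ptr=1 lookahead=/ remaining=[/ num + num + num / ( num ) * id $]
Step 3: reduce T->F. Stack=[T] ptr=1 lookahead=/ remaining=[/ num + num + num / ( num ) * id $]
Step 4: shift /. Stack=[T /] ptr=2 lookahead=num remaining=[num + num + num / ( num ) * id $]
Step 5: shift num. Stack=[T / num] ptr=3 lookahead=+ remaining=[+ num + num / ( num ) * id $]
Step 6: reduce F->num. Stack=[T / F] ptr=3 lookahead=+ remaining=[+ num + num / ( num ) * id $]
Step 7: reduce T->T / F. Stack=[T] ptr=3 lookahead=+ remaining=[+ num + num / ( num ) * id $]
Step 8: reduce E->T. Stack=[E] ptr=3 lookahead=+ remaining=[+ num + num / ( num ) * id $]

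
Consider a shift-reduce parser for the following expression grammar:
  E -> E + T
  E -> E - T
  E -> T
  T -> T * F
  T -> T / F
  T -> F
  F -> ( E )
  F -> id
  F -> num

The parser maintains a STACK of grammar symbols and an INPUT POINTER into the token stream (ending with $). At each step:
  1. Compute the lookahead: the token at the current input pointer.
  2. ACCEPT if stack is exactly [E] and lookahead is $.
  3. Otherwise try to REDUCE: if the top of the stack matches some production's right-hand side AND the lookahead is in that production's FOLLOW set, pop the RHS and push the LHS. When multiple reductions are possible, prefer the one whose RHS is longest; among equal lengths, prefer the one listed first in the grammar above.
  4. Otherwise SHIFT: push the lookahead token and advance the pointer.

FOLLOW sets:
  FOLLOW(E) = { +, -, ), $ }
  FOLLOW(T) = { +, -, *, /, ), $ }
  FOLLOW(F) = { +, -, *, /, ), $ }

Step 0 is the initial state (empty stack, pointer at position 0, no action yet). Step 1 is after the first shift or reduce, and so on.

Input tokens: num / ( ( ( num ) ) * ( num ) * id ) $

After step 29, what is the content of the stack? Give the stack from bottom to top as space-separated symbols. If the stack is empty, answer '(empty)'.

Step 1: shift num. Stack=[num] ptr=1 lookahead=/ remaining=[/ ( ( ( num ) ) * ( num ) * id ) $]
Step 2: reduce F->num. Stack=[F] ptr=1 lookahead=/ remaining=[/ ( ( ( num ) ) * ( num ) * id ) $]
Step 3: reduce T->F. Stack=[T] ptr=1 lookahead=/ remaining=[/ ( ( ( num ) ) * ( num ) * id ) $]
Step 4: shift /. Stack=[T /] ptr=2 lookahead=( remaining=[( ( ( num ) ) * ( num ) * id ) $]
Step 5: shift (. Stack=[T / (] ptr=3 lookahead=( remaining=[( ( num ) ) * ( num ) * id ) $]
Step 6: shift (. Stack=[T / ( (] ptr=4 lookahead=( remaining=[( num ) ) * ( num ) * id ) $]
Step 7: shift (. Stack=[T / ( ( (] ptr=5 lookahead=num remaining=[num ) ) * ( num ) * id ) $]
Step 8: shift num. Stack=[T / ( ( ( num] ptr=6 lookahead=) remaining=[) ) * ( num ) * id ) $]
Step 9: reduce F->num. Stack=[T / ( ( ( F] ptr=6 lookahead=) remaining=[) ) * ( num ) * id ) $]
Step 10: reduce T->F. Stack=[T / ( ( ( T] ptr=6 lookahead=) remaining=[) ) * ( num ) * id ) $]
Step 11: reduce E->T. Stack=[T / ( ( ( E] ptr=6 lookahead=) remaining=[) ) * ( num ) * id ) $]
Step 12: shift ). Stack=[T / ( ( ( E )] ptr=7 lookahead=) remaining=[) * ( num ) * id ) $]
Step 13: reduce F->( E ). Stack=[T / ( ( F] ptr=7 lookahead=) remaining=[) * ( num ) * id ) $]
Step 14: reduce T->F. Stack=[T / ( ( T] ptr=7 lookahead=) remaining=[) * ( num ) * id ) $]
Step 15: reduce E->T. Stack=[T / ( ( E] ptr=7 lookahead=) remaining=[) * ( num ) * id ) $]
Step 16: shift ). Stack=[T / ( ( E )] ptr=8 lookahead=* remaining=[* ( num ) * id ) $]
Step 17: reduce F->( E ). Stack=[T / ( F] ptr=8 lookahead=* remaining=[* ( num ) * id ) $]
Step 18: reduce T->F. Stack=[T / ( T] ptr=8 lookahead=* remaining=[* ( num ) * id ) $]
Step 19: shift *. Stack=[T / ( T *] ptr=9 lookahead=( remaining=[( num ) * id ) $]
Step 20: shift (. Stack=[T / ( T * (] ptr=10 lookahead=num remaining=[num ) * id ) $]
Step 21: shift num. Stack=[T / ( T * ( num] ptr=11 lookahead=) remaining=[) * id ) $]
Step 22: reduce F->num. Stack=[T / ( T * ( F] ptr=11 lookahead=) remaining=[) * id ) $]
Step 23: reduce T->F. Stack=[T / ( T * ( T] ptr=11 lookahead=) remaining=[) * id ) $]
Step 24: reduce E->T. Stack=[T / ( T * ( E] ptr=11 lookahead=) remaining=[) * id ) $]
Step 25: shift ). Stack=[T / ( T * ( E )] ptr=12 lookahead=* remaining=[* id ) $]
Step 26: reduce F->( E ). Stack=[T / ( T * F] ptr=12 lookahead=* remaining=[* id ) $]
Step 27: reduce T->T * F. Stack=[T / ( T] ptr=12 lookahead=* remaining=[* id ) $]
Step 28: shift *. Stack=[T / ( T *] ptr=13 lookahead=id remaining=[id ) $]
Step 29: shift id. Stack=[T / ( T * id] ptr=14 lookahead=) remaining=[) $]

Answer: T / ( T * id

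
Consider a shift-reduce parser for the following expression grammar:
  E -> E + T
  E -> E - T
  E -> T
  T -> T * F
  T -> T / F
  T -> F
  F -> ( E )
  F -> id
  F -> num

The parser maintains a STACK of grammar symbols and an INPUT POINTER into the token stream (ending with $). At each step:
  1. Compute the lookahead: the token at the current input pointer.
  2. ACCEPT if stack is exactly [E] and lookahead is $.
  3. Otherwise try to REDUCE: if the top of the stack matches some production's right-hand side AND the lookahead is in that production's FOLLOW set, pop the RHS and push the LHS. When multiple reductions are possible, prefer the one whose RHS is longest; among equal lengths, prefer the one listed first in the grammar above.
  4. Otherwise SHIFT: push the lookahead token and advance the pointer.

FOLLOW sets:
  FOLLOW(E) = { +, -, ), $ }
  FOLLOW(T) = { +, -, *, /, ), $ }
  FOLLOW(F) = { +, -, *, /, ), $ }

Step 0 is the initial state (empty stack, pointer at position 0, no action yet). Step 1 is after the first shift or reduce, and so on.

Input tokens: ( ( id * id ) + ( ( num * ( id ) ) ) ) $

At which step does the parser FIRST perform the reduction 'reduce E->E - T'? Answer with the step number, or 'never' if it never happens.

Answer: never

Derivation:
Step 1: shift (. Stack=[(] ptr=1 lookahead=( remaining=[( id * id ) + ( ( num * ( id ) ) ) ) $]
Step 2: shift (. Stack=[( (] ptr=2 lookahead=id remaining=[id * id ) + ( ( num * ( id ) ) ) ) $]
Step 3: shift id. Stack=[( ( id] ptr=3 lookahead=* remaining=[* id ) + ( ( num * ( id ) ) ) ) $]
Step 4: reduce F->id. Stack=[( ( F] ptr=3 lookahead=* remaining=[* id ) + ( ( num * ( id ) ) ) ) $]
Step 5: reduce T->F. Stack=[( ( T] ptr=3 lookahead=* remaining=[* id ) + ( ( num * ( id ) ) ) ) $]
Step 6: shift *. Stack=[( ( T *] ptr=4 lookahead=id remaining=[id ) + ( ( num * ( id ) ) ) ) $]
Step 7: shift id. Stack=[( ( T * id] ptr=5 lookahead=) remaining=[) + ( ( num * ( id ) ) ) ) $]
Step 8: reduce F->id. Stack=[( ( T * F] ptr=5 lookahead=) remaining=[) + ( ( num * ( id ) ) ) ) $]
Step 9: reduce T->T * F. Stack=[( ( T] ptr=5 lookahead=) remaining=[) + ( ( num * ( id ) ) ) ) $]
Step 10: reduce E->T. Stack=[( ( E] ptr=5 lookahead=) remaining=[) + ( ( num * ( id ) ) ) ) $]
Step 11: shift ). Stack=[( ( E )] ptr=6 lookahead=+ remaining=[+ ( ( num * ( id ) ) ) ) $]
Step 12: reduce F->( E ). Stack=[( F] ptr=6 lookahead=+ remaining=[+ ( ( num * ( id ) ) ) ) $]
Step 13: reduce T->F. Stack=[( T] ptr=6 lookahead=+ remaining=[+ ( ( num * ( id ) ) ) ) $]
Step 14: reduce E->T. Stack=[( E] ptr=6 lookahead=+ remaining=[+ ( ( num * ( id ) ) ) ) $]
Step 15: shift +. Stack=[( E +] ptr=7 lookahead=( remaining=[( ( num * ( id ) ) ) ) $]
Step 16: shift (. Stack=[( E + (] ptr=8 lookahead=( remaining=[( num * ( id ) ) ) ) $]
Step 17: shift (. Stack=[( E + ( (] ptr=9 lookahead=num remaining=[num * ( id ) ) ) ) $]
Step 18: shift num. Stack=[( E + ( ( num] ptr=10 lookahead=* remaining=[* ( id ) ) ) ) $]
Step 19: reduce F->num. Stack=[( E + ( ( F] ptr=10 lookahead=* remaining=[* ( id ) ) ) ) $]
Step 20: reduce T->F. Stack=[( E + ( ( T] ptr=10 lookahead=* remaining=[* ( id ) ) ) ) $]
Step 21: shift *. Stack=[( E + ( ( T *] ptr=11 lookahead=( remaining=[( id ) ) ) ) $]
Step 22: shift (. Stack=[( E + ( ( T * (] ptr=12 lookahead=id remaining=[id ) ) ) ) $]
Step 23: shift id. Stack=[( E + ( ( T * ( id] ptr=13 lookahead=) remaining=[) ) ) ) $]
Step 24: reduce F->id. Stack=[( E + ( ( T * ( F] ptr=13 lookahead=) remaining=[) ) ) ) $]
Step 25: reduce T->F. Stack=[( E + ( ( T * ( T] ptr=13 lookahead=) remaining=[) ) ) ) $]
Step 26: reduce E->T. Stack=[( E + ( ( T * ( E] ptr=13 lookahead=) remaining=[) ) ) ) $]
Step 27: shift ). Stack=[( E + ( ( T * ( E )] ptr=14 lookahead=) remaining=[) ) ) $]
Step 28: reduce F->( E ). Stack=[( E + ( ( T * F] ptr=14 lookahead=) remaining=[) ) ) $]
Step 29: reduce T->T * F. Stack=[( E + ( ( T] ptr=14 lookahead=) remaining=[) ) ) $]
Step 30: reduce E->T. Stack=[( E + ( ( E] ptr=14 lookahead=) remaining=[) ) ) $]
Step 31: shift ). Stack=[( E + ( ( E )] ptr=15 lookahead=) remaining=[) ) $]
Step 32: reduce F->( E ). Stack=[( E + ( F] ptr=15 lookahead=) remaining=[) ) $]
Step 33: reduce T->F. Stack=[( E + ( T] ptr=15 lookahead=) remaining=[) ) $]
Step 34: reduce E->T. Stack=[( E + ( E] ptr=15 lookahead=) remaining=[) ) $]
Step 35: shift ). Stack=[( E + ( E )] ptr=16 lookahead=) remaining=[) $]
Step 36: reduce F->( E ). Stack=[( E + F] ptr=16 lookahead=) remaining=[) $]
Step 37: reduce T->F. Stack=[( E + T] ptr=16 lookahead=) remaining=[) $]
Step 38: reduce E->E + T. Stack=[( E] ptr=16 lookahead=) remaining=[) $]
Step 39: shift ). Stack=[( E )] ptr=17 lookahead=$ remaining=[$]
Step 40: reduce F->( E ). Stack=[F] ptr=17 lookahead=$ remaining=[$]
Step 41: reduce T->F. Stack=[T] ptr=17 lookahead=$ remaining=[$]
Step 42: reduce E->T. Stack=[E] ptr=17 lookahead=$ remaining=[$]
Step 43: accept. Stack=[E] ptr=17 lookahead=$ remaining=[$]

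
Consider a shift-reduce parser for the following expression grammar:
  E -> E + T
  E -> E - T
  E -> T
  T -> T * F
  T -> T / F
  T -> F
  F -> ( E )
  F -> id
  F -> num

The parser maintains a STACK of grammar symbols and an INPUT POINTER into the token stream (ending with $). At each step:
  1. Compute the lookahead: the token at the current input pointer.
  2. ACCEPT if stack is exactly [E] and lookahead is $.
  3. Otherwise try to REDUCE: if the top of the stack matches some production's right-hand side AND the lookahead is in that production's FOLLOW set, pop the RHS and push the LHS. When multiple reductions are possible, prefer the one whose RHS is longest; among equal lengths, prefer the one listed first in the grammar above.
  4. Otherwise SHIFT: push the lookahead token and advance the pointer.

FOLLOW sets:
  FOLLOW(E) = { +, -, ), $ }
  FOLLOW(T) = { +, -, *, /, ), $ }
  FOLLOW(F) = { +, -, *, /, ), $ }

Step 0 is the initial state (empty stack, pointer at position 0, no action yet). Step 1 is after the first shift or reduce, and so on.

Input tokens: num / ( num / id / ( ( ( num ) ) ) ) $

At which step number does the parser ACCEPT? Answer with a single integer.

Step 1: shift num. Stack=[num] ptr=1 lookahead=/ remaining=[/ ( num / id / ( ( ( num ) ) ) ) $]
Step 2: reduce F->num. Stack=[F] ptr=1 lookahead=/ remaining=[/ ( num / id / ( ( ( num ) ) ) ) $]
Step 3: reduce T->F. Stack=[T] ptr=1 lookahead=/ remaining=[/ ( num / id / ( ( ( num ) ) ) ) $]
Step 4: shift /. Stack=[T /] ptr=2 lookahead=( remaining=[( num / id / ( ( ( num ) ) ) ) $]
Step 5: shift (. Stack=[T / (] ptr=3 lookahead=num remaining=[num / id / ( ( ( num ) ) ) ) $]
Step 6: shift num. Stack=[T / ( num] ptr=4 lookahead=/ remaining=[/ id / ( ( ( num ) ) ) ) $]
Step 7: reduce F->num. Stack=[T / ( F] ptr=4 lookahead=/ remaining=[/ id / ( ( ( num ) ) ) ) $]
Step 8: reduce T->F. Stack=[T / ( T] ptr=4 lookahead=/ remaining=[/ id / ( ( ( num ) ) ) ) $]
Step 9: shift /. Stack=[T / ( T /] ptr=5 lookahead=id remaining=[id / ( ( ( num ) ) ) ) $]
Step 10: shift id. Stack=[T / ( T / id] ptr=6 lookahead=/ remaining=[/ ( ( ( num ) ) ) ) $]
Step 11: reduce F->id. Stack=[T / ( T / F] ptr=6 lookahead=/ remaining=[/ ( ( ( num ) ) ) ) $]
Step 12: reduce T->T / F. Stack=[T / ( T] ptr=6 lookahead=/ remaining=[/ ( ( ( num ) ) ) ) $]
Step 13: shift /. Stack=[T / ( T /] ptr=7 lookahead=( remaining=[( ( ( num ) ) ) ) $]
Step 14: shift (. Stack=[T / ( T / (] ptr=8 lookahead=( remaining=[( ( num ) ) ) ) $]
Step 15: shift (. Stack=[T / ( T / ( (] ptr=9 lookahead=( remaining=[( num ) ) ) ) $]
Step 16: shift (. Stack=[T / ( T / ( ( (] ptr=10 lookahead=num remaining=[num ) ) ) ) $]
Step 17: shift num. Stack=[T / ( T / ( ( ( num] ptr=11 lookahead=) remaining=[) ) ) ) $]
Step 18: reduce F->num. Stack=[T / ( T / ( ( ( F] ptr=11 lookahead=) remaining=[) ) ) ) $]
Step 19: reduce T->F. Stack=[T / ( T / ( ( ( T] ptr=11 lookahead=) remaining=[) ) ) ) $]
Step 20: reduce E->T. Stack=[T / ( T / ( ( ( E] ptr=11 lookahead=) remaining=[) ) ) ) $]
Step 21: shift ). Stack=[T / ( T / ( ( ( E )] ptr=12 lookahead=) remaining=[) ) ) $]
Step 22: reduce F->( E ). Stack=[T / ( T / ( ( F] ptr=12 lookahead=) remaining=[) ) ) $]
Step 23: reduce T->F. Stack=[T / ( T / ( ( T] ptr=12 lookahead=) remaining=[) ) ) $]
Step 24: reduce E->T. Stack=[T / ( T / ( ( E] ptr=12 lookahead=) remaining=[) ) ) $]
Step 25: shift ). Stack=[T / ( T / ( ( E )] ptr=13 lookahead=) remaining=[) ) $]
Step 26: reduce F->( E ). Stack=[T / ( T / ( F] ptr=13 lookahead=) remaining=[) ) $]
Step 27: reduce T->F. Stack=[T / ( T / ( T] ptr=13 lookahead=) remaining=[) ) $]
Step 28: reduce E->T. Stack=[T / ( T / ( E] ptr=13 lookahead=) remaining=[) ) $]
Step 29: shift ). Stack=[T / ( T / ( E )] ptr=14 lookahead=) remaining=[) $]
Step 30: reduce F->( E ). Stack=[T / ( T / F] ptr=14 lookahead=) remaining=[) $]
Step 31: reduce T->T / F. Stack=[T / ( T] ptr=14 lookahead=) remaining=[) $]
Step 32: reduce E->T. Stack=[T / ( E] ptr=14 lookahead=) remaining=[) $]
Step 33: shift ). Stack=[T / ( E )] ptr=15 lookahead=$ remaining=[$]
Step 34: reduce F->( E ). Stack=[T / F] ptr=15 lookahead=$ remaining=[$]
Step 35: reduce T->T / F. Stack=[T] ptr=15 lookahead=$ remaining=[$]
Step 36: reduce E->T. Stack=[E] ptr=15 lookahead=$ remaining=[$]
Step 37: accept. Stack=[E] ptr=15 lookahead=$ remaining=[$]

Answer: 37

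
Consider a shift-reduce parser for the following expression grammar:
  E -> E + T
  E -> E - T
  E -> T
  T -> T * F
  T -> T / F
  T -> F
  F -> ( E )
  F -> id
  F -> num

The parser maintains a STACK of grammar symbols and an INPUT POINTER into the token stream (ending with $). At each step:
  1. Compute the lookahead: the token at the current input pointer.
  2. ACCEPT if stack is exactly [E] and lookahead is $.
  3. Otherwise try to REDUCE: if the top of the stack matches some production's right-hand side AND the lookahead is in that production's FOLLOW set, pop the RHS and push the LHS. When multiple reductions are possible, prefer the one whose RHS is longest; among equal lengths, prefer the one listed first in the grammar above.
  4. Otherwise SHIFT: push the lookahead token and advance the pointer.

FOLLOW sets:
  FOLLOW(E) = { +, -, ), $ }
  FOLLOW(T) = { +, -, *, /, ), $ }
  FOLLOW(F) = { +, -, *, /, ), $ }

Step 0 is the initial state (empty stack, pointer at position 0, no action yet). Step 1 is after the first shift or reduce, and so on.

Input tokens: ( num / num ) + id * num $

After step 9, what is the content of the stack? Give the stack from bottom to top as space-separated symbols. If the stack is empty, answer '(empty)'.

Answer: ( E

Derivation:
Step 1: shift (. Stack=[(] ptr=1 lookahead=num remaining=[num / num ) + id * num $]
Step 2: shift num. Stack=[( num] ptr=2 lookahead=/ remaining=[/ num ) + id * num $]
Step 3: reduce F->num. Stack=[( F] ptr=2 lookahead=/ remaining=[/ num ) + id * num $]
Step 4: reduce T->F. Stack=[( T] ptr=2 lookahead=/ remaining=[/ num ) + id * num $]
Step 5: shift /. Stack=[( T /] ptr=3 lookahead=num remaining=[num ) + id * num $]
Step 6: shift num. Stack=[( T / num] ptr=4 lookahead=) remaining=[) + id * num $]
Step 7: reduce F->num. Stack=[( T / F] ptr=4 lookahead=) remaining=[) + id * num $]
Step 8: reduce T->T / F. Stack=[( T] ptr=4 lookahead=) remaining=[) + id * num $]
Step 9: reduce E->T. Stack=[( E] ptr=4 lookahead=) remaining=[) + id * num $]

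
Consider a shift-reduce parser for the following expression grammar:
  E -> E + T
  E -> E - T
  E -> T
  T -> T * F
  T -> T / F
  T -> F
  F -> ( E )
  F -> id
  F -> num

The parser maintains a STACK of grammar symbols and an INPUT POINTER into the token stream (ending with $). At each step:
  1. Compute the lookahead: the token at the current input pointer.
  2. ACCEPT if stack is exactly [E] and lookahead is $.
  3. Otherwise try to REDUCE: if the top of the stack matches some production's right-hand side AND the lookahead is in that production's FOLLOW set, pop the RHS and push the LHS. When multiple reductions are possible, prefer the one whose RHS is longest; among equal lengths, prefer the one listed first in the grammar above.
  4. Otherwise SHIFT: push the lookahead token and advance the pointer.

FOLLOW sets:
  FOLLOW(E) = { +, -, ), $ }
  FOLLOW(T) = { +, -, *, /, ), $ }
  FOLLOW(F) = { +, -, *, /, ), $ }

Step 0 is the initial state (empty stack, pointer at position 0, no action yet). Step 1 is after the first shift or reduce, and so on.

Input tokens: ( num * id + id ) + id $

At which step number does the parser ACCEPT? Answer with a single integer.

Answer: 24

Derivation:
Step 1: shift (. Stack=[(] ptr=1 lookahead=num remaining=[num * id + id ) + id $]
Step 2: shift num. Stack=[( num] ptr=2 lookahead=* remaining=[* id + id ) + id $]
Step 3: reduce F->num. Stack=[( F] ptr=2 lookahead=* remaining=[* id + id ) + id $]
Step 4: reduce T->F. Stack=[( T] ptr=2 lookahead=* remaining=[* id + id ) + id $]
Step 5: shift *. Stack=[( T *] ptr=3 lookahead=id remaining=[id + id ) + id $]
Step 6: shift id. Stack=[( T * id] ptr=4 lookahead=+ remaining=[+ id ) + id $]
Step 7: reduce F->id. Stack=[( T * F] ptr=4 lookahead=+ remaining=[+ id ) + id $]
Step 8: reduce T->T * F. Stack=[( T] ptr=4 lookahead=+ remaining=[+ id ) + id $]
Step 9: reduce E->T. Stack=[( E] ptr=4 lookahead=+ remaining=[+ id ) + id $]
Step 10: shift +. Stack=[( E +] ptr=5 lookahead=id remaining=[id ) + id $]
Step 11: shift id. Stack=[( E + id] ptr=6 lookahead=) remaining=[) + id $]
Step 12: reduce F->id. Stack=[( E + F] ptr=6 lookahead=) remaining=[) + id $]
Step 13: reduce T->F. Stack=[( E + T] ptr=6 lookahead=) remaining=[) + id $]
Step 14: reduce E->E + T. Stack=[( E] ptr=6 lookahead=) remaining=[) + id $]
Step 15: shift ). Stack=[( E )] ptr=7 lookahead=+ remaining=[+ id $]
Step 16: reduce F->( E ). Stack=[F] ptr=7 lookahead=+ remaining=[+ id $]
Step 17: reduce T->F. Stack=[T] ptr=7 lookahead=+ remaining=[+ id $]
Step 18: reduce E->T. Stack=[E] ptr=7 lookahead=+ remaining=[+ id $]
Step 19: shift +. Stack=[E +] ptr=8 lookahead=id remaining=[id $]
Step 20: shift id. Stack=[E + id] ptr=9 lookahead=$ remaining=[$]
Step 21: reduce F->id. Stack=[E + F] ptr=9 lookahead=$ remaining=[$]
Step 22: reduce T->F. Stack=[E + T] ptr=9 lookahead=$ remaining=[$]
Step 23: reduce E->E + T. Stack=[E] ptr=9 lookahead=$ remaining=[$]
Step 24: accept. Stack=[E] ptr=9 lookahead=$ remaining=[$]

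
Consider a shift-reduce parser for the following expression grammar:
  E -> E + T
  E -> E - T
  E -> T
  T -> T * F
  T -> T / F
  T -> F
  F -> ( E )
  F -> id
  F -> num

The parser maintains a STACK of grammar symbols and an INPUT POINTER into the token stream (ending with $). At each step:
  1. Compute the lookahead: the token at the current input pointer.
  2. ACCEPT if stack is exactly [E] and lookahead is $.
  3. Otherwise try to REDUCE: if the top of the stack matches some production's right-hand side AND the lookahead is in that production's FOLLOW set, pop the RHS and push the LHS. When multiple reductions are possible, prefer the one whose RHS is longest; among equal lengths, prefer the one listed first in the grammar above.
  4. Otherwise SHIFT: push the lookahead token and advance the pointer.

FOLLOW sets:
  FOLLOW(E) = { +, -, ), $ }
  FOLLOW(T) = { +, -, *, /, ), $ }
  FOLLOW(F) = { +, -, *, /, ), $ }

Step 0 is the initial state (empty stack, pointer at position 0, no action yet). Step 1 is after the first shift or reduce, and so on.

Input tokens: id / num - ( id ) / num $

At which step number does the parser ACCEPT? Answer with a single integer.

Step 1: shift id. Stack=[id] ptr=1 lookahead=/ remaining=[/ num - ( id ) / num $]
Step 2: reduce F->id. Stack=[F] ptr=1 lookahead=/ remaining=[/ num - ( id ) / num $]
Step 3: reduce T->F. Stack=[T] ptr=1 lookahead=/ remaining=[/ num - ( id ) / num $]
Step 4: shift /. Stack=[T /] ptr=2 lookahead=num remaining=[num - ( id ) / num $]
Step 5: shift num. Stack=[T / num] ptr=3 lookahead=- remaining=[- ( id ) / num $]
Step 6: reduce F->num. Stack=[T / F] ptr=3 lookahead=- remaining=[- ( id ) / num $]
Step 7: reduce T->T / F. Stack=[T] ptr=3 lookahead=- remaining=[- ( id ) / num $]
Step 8: reduce E->T. Stack=[E] ptr=3 lookahead=- remaining=[- ( id ) / num $]
Step 9: shift -. Stack=[E -] ptr=4 lookahead=( remaining=[( id ) / num $]
Step 10: shift (. Stack=[E - (] ptr=5 lookahead=id remaining=[id ) / num $]
Step 11: shift id. Stack=[E - ( id] ptr=6 lookahead=) remaining=[) / num $]
Step 12: reduce F->id. Stack=[E - ( F] ptr=6 lookahead=) remaining=[) / num $]
Step 13: reduce T->F. Stack=[E - ( T] ptr=6 lookahead=) remaining=[) / num $]
Step 14: reduce E->T. Stack=[E - ( E] ptr=6 lookahead=) remaining=[) / num $]
Step 15: shift ). Stack=[E - ( E )] ptr=7 lookahead=/ remaining=[/ num $]
Step 16: reduce F->( E ). Stack=[E - F] ptr=7 lookahead=/ remaining=[/ num $]
Step 17: reduce T->F. Stack=[E - T] ptr=7 lookahead=/ remaining=[/ num $]
Step 18: shift /. Stack=[E - T /] ptr=8 lookahead=num remaining=[num $]
Step 19: shift num. Stack=[E - T / num] ptr=9 lookahead=$ remaining=[$]
Step 20: reduce F->num. Stack=[E - T / F] ptr=9 lookahead=$ remaining=[$]
Step 21: reduce T->T / F. Stack=[E - T] ptr=9 lookahead=$ remaining=[$]
Step 22: reduce E->E - T. Stack=[E] ptr=9 lookahead=$ remaining=[$]
Step 23: accept. Stack=[E] ptr=9 lookahead=$ remaining=[$]

Answer: 23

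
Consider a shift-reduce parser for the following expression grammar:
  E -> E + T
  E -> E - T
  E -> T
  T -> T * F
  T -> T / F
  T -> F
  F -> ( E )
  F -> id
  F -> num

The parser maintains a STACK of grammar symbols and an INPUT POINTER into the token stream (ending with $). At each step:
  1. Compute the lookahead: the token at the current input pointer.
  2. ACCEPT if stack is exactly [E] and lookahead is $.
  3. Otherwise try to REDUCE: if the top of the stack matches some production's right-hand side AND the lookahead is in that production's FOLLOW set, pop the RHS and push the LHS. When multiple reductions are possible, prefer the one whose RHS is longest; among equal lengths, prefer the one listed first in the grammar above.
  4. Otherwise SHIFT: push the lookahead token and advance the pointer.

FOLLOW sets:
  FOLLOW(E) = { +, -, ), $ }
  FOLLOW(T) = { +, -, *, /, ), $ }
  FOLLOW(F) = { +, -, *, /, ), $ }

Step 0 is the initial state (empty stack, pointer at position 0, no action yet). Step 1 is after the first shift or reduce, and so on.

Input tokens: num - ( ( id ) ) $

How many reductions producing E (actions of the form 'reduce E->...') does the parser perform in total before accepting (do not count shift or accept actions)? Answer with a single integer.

Answer: 4

Derivation:
Step 1: shift num. Stack=[num] ptr=1 lookahead=- remaining=[- ( ( id ) ) $]
Step 2: reduce F->num. Stack=[F] ptr=1 lookahead=- remaining=[- ( ( id ) ) $]
Step 3: reduce T->F. Stack=[T] ptr=1 lookahead=- remaining=[- ( ( id ) ) $]
Step 4: reduce E->T. Stack=[E] ptr=1 lookahead=- remaining=[- ( ( id ) ) $]
Step 5: shift -. Stack=[E -] ptr=2 lookahead=( remaining=[( ( id ) ) $]
Step 6: shift (. Stack=[E - (] ptr=3 lookahead=( remaining=[( id ) ) $]
Step 7: shift (. Stack=[E - ( (] ptr=4 lookahead=id remaining=[id ) ) $]
Step 8: shift id. Stack=[E - ( ( id] ptr=5 lookahead=) remaining=[) ) $]
Step 9: reduce F->id. Stack=[E - ( ( F] ptr=5 lookahead=) remaining=[) ) $]
Step 10: reduce T->F. Stack=[E - ( ( T] ptr=5 lookahead=) remaining=[) ) $]
Step 11: reduce E->T. Stack=[E - ( ( E] ptr=5 lookahead=) remaining=[) ) $]
Step 12: shift ). Stack=[E - ( ( E )] ptr=6 lookahead=) remaining=[) $]
Step 13: reduce F->( E ). Stack=[E - ( F] ptr=6 lookahead=) remaining=[) $]
Step 14: reduce T->F. Stack=[E - ( T] ptr=6 lookahead=) remaining=[) $]
Step 15: reduce E->T. Stack=[E - ( E] ptr=6 lookahead=) remaining=[) $]
Step 16: shift ). Stack=[E - ( E )] ptr=7 lookahead=$ remaining=[$]
Step 17: reduce F->( E ). Stack=[E - F] ptr=7 lookahead=$ remaining=[$]
Step 18: reduce T->F. Stack=[E - T] ptr=7 lookahead=$ remaining=[$]
Step 19: reduce E->E - T. Stack=[E] ptr=7 lookahead=$ remaining=[$]
Step 20: accept. Stack=[E] ptr=7 lookahead=$ remaining=[$]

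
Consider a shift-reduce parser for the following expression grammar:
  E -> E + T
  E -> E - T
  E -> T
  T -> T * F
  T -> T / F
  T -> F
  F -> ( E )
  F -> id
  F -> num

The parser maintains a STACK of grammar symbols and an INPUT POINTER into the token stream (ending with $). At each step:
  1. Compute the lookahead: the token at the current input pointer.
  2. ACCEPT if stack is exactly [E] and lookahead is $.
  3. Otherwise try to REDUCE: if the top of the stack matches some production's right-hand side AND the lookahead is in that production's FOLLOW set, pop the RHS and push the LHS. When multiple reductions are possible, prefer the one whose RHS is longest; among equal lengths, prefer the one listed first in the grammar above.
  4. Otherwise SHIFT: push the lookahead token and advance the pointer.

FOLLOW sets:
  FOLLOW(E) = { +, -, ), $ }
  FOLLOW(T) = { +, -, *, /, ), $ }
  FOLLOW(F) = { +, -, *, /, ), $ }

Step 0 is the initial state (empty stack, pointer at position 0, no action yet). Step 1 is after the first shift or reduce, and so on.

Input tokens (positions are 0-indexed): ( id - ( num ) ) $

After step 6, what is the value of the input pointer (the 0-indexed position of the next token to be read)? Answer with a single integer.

Answer: 3

Derivation:
Step 1: shift (. Stack=[(] ptr=1 lookahead=id remaining=[id - ( num ) ) $]
Step 2: shift id. Stack=[( id] ptr=2 lookahead=- remaining=[- ( num ) ) $]
Step 3: reduce F->id. Stack=[( F] ptr=2 lookahead=- remaining=[- ( num ) ) $]
Step 4: reduce T->F. Stack=[( T] ptr=2 lookahead=- remaining=[- ( num ) ) $]
Step 5: reduce E->T. Stack=[( E] ptr=2 lookahead=- remaining=[- ( num ) ) $]
Step 6: shift -. Stack=[( E -] ptr=3 lookahead=( remaining=[( num ) ) $]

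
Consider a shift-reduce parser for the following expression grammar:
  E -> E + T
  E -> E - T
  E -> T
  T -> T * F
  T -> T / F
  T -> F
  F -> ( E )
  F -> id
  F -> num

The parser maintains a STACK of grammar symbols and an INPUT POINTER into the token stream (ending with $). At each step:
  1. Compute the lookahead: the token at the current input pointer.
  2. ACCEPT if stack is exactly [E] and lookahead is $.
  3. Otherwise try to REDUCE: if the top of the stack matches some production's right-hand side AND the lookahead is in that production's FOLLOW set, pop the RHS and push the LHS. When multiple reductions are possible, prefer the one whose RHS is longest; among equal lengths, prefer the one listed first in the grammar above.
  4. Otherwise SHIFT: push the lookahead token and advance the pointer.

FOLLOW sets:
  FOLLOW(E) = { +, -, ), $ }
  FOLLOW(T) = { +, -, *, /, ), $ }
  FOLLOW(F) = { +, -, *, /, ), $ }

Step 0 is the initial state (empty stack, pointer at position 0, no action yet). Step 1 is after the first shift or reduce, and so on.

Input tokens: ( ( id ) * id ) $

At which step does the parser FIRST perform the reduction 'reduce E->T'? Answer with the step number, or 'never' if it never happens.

Answer: 6

Derivation:
Step 1: shift (. Stack=[(] ptr=1 lookahead=( remaining=[( id ) * id ) $]
Step 2: shift (. Stack=[( (] ptr=2 lookahead=id remaining=[id ) * id ) $]
Step 3: shift id. Stack=[( ( id] ptr=3 lookahead=) remaining=[) * id ) $]
Step 4: reduce F->id. Stack=[( ( F] ptr=3 lookahead=) remaining=[) * id ) $]
Step 5: reduce T->F. Stack=[( ( T] ptr=3 lookahead=) remaining=[) * id ) $]
Step 6: reduce E->T. Stack=[( ( E] ptr=3 lookahead=) remaining=[) * id ) $]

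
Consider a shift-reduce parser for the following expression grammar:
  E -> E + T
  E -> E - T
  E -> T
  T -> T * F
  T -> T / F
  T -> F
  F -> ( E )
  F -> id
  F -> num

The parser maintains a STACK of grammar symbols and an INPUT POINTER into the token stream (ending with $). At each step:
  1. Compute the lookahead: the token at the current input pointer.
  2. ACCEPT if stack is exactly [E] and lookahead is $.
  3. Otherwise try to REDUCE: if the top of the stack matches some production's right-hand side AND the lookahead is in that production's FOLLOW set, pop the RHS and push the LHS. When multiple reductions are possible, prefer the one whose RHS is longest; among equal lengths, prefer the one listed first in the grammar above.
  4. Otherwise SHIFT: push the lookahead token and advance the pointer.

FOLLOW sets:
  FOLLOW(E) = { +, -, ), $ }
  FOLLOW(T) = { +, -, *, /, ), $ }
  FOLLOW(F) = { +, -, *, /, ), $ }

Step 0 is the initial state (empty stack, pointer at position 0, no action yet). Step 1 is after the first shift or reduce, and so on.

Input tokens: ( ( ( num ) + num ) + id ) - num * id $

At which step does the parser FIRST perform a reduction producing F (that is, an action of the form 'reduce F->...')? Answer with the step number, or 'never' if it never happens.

Answer: 5

Derivation:
Step 1: shift (. Stack=[(] ptr=1 lookahead=( remaining=[( ( num ) + num ) + id ) - num * id $]
Step 2: shift (. Stack=[( (] ptr=2 lookahead=( remaining=[( num ) + num ) + id ) - num * id $]
Step 3: shift (. Stack=[( ( (] ptr=3 lookahead=num remaining=[num ) + num ) + id ) - num * id $]
Step 4: shift num. Stack=[( ( ( num] ptr=4 lookahead=) remaining=[) + num ) + id ) - num * id $]
Step 5: reduce F->num. Stack=[( ( ( F] ptr=4 lookahead=) remaining=[) + num ) + id ) - num * id $]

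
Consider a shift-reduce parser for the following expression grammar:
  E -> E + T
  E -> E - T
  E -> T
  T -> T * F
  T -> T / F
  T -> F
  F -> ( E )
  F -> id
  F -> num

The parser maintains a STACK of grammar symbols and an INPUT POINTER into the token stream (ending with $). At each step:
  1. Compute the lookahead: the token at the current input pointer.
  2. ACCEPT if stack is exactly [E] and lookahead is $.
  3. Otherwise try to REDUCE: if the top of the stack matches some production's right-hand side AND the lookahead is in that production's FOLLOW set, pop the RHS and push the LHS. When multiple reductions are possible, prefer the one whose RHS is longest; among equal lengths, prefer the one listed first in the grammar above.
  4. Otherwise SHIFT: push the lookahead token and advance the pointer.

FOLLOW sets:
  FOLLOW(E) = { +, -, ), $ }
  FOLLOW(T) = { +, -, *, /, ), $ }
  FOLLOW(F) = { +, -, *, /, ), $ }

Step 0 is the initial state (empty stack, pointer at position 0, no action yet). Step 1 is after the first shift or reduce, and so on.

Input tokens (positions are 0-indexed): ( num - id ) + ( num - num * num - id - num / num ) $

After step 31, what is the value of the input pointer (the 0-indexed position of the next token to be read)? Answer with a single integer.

Answer: 14

Derivation:
Step 1: shift (. Stack=[(] ptr=1 lookahead=num remaining=[num - id ) + ( num - num * num - id - num / num ) $]
Step 2: shift num. Stack=[( num] ptr=2 lookahead=- remaining=[- id ) + ( num - num * num - id - num / num ) $]
Step 3: reduce F->num. Stack=[( F] ptr=2 lookahead=- remaining=[- id ) + ( num - num * num - id - num / num ) $]
Step 4: reduce T->F. Stack=[( T] ptr=2 lookahead=- remaining=[- id ) + ( num - num * num - id - num / num ) $]
Step 5: reduce E->T. Stack=[( E] ptr=2 lookahead=- remaining=[- id ) + ( num - num * num - id - num / num ) $]
Step 6: shift -. Stack=[( E -] ptr=3 lookahead=id remaining=[id ) + ( num - num * num - id - num / num ) $]
Step 7: shift id. Stack=[( E - id] ptr=4 lookahead=) remaining=[) + ( num - num * num - id - num / num ) $]
Step 8: reduce F->id. Stack=[( E - F] ptr=4 lookahead=) remaining=[) + ( num - num * num - id - num / num ) $]
Step 9: reduce T->F. Stack=[( E - T] ptr=4 lookahead=) remaining=[) + ( num - num * num - id - num / num ) $]
Step 10: reduce E->E - T. Stack=[( E] ptr=4 lookahead=) remaining=[) + ( num - num * num - id - num / num ) $]
Step 11: shift ). Stack=[( E )] ptr=5 lookahead=+ remaining=[+ ( num - num * num - id - num / num ) $]
Step 12: reduce F->( E ). Stack=[F] ptr=5 lookahead=+ remaining=[+ ( num - num * num - id - num / num ) $]
Step 13: reduce T->F. Stack=[T] ptr=5 lookahead=+ remaining=[+ ( num - num * num - id - num / num ) $]
Step 14: reduce E->T. Stack=[E] ptr=5 lookahead=+ remaining=[+ ( num - num * num - id - num / num ) $]
Step 15: shift +. Stack=[E +] ptr=6 lookahead=( remaining=[( num - num * num - id - num / num ) $]
Step 16: shift (. Stack=[E + (] ptr=7 lookahead=num remaining=[num - num * num - id - num / num ) $]
Step 17: shift num. Stack=[E + ( num] ptr=8 lookahead=- remaining=[- num * num - id - num / num ) $]
Step 18: reduce F->num. Stack=[E + ( F] ptr=8 lookahead=- remaining=[- num * num - id - num / num ) $]
Step 19: reduce T->F. Stack=[E + ( T] ptr=8 lookahead=- remaining=[- num * num - id - num / num ) $]
Step 20: reduce E->T. Stack=[E + ( E] ptr=8 lookahead=- remaining=[- num * num - id - num / num ) $]
Step 21: shift -. Stack=[E + ( E -] ptr=9 lookahead=num remaining=[num * num - id - num / num ) $]
Step 22: shift num. Stack=[E + ( E - num] ptr=10 lookahead=* remaining=[* num - id - num / num ) $]
Step 23: reduce F->num. Stack=[E + ( E - F] ptr=10 lookahead=* remaining=[* num - id - num / num ) $]
Step 24: reduce T->F. Stack=[E + ( E - T] ptr=10 lookahead=* remaining=[* num - id - num / num ) $]
Step 25: shift *. Stack=[E + ( E - T *] ptr=11 lookahead=num remaining=[num - id - num / num ) $]
Step 26: shift num. Stack=[E + ( E - T * num] ptr=12 lookahead=- remaining=[- id - num / num ) $]
Step 27: reduce F->num. Stack=[E + ( E - T * F] ptr=12 lookahead=- remaining=[- id - num / num ) $]
Step 28: reduce T->T * F. Stack=[E + ( E - T] ptr=12 lookahead=- remaining=[- id - num / num ) $]
Step 29: reduce E->E - T. Stack=[E + ( E] ptr=12 lookahead=- remaining=[- id - num / num ) $]
Step 30: shift -. Stack=[E + ( E -] ptr=13 lookahead=id remaining=[id - num / num ) $]
Step 31: shift id. Stack=[E + ( E - id] ptr=14 lookahead=- remaining=[- num / num ) $]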